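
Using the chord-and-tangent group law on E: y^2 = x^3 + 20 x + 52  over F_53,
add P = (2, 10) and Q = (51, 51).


P != Q, so use the chord formula.
s = (y2 - y1) / (x2 - x1) = (41) / (49) mod 53 = 3
x3 = s^2 - x1 - x2 mod 53 = 3^2 - 2 - 51 = 9
y3 = s (x1 - x3) - y1 mod 53 = 3 * (2 - 9) - 10 = 22

P + Q = (9, 22)


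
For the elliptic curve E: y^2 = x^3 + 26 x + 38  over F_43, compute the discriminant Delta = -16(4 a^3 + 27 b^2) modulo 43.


4 a^3 + 27 b^2 = 4*26^3 + 27*38^2 = 70304 + 38988 = 109292
Delta = -16 * (109292) = -1748672
Delta mod 43 = 9

Delta = 9 (mod 43)


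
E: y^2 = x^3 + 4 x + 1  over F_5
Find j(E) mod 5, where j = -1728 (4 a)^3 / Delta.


Delta = -16(4 a^3 + 27 b^2) mod 5 = 2
-1728 * (4 a)^3 = -1728 * (4*4)^3 mod 5 = 2
j = 2 * 2^(-1) mod 5 = 1

j = 1 (mod 5)


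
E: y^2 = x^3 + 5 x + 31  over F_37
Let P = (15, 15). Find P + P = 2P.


Doubling: s = (3 x1^2 + a) / (2 y1)
s = (3*15^2 + 5) / (2*15) mod 37 = 35
x3 = s^2 - 2 x1 mod 37 = 35^2 - 2*15 = 11
y3 = s (x1 - x3) - y1 mod 37 = 35 * (15 - 11) - 15 = 14

2P = (11, 14)


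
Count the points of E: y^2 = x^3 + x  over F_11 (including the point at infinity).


For each x in F_11, count y with y^2 = x^3 + 1 x + 0 mod 11:
  x = 0: RHS = 0, y in [0]  -> 1 point(s)
  x = 5: RHS = 9, y in [3, 8]  -> 2 point(s)
  x = 7: RHS = 9, y in [3, 8]  -> 2 point(s)
  x = 8: RHS = 3, y in [5, 6]  -> 2 point(s)
  x = 9: RHS = 1, y in [1, 10]  -> 2 point(s)
  x = 10: RHS = 9, y in [3, 8]  -> 2 point(s)
Affine points: 11. Add the point at infinity: total = 12.

#E(F_11) = 12


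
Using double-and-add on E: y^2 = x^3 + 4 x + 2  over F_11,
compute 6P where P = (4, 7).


k = 6 = 110_2 (binary, LSB first: 011)
Double-and-add from P = (4, 7):
  bit 0 = 0: acc unchanged = O
  bit 1 = 1: acc = O + (4, 4) = (4, 4)
  bit 2 = 1: acc = (4, 4) + (4, 7) = O

6P = O


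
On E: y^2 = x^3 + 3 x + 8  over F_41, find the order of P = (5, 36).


Compute successive multiples of P until we hit O:
  1P = (5, 36)
  2P = (0, 7)
  3P = (27, 25)
  4P = (40, 2)
  5P = (19, 35)
  6P = (26, 27)
  7P = (6, 23)
  8P = (35, 26)
  ... (continuing to 41P)
  41P = O

ord(P) = 41


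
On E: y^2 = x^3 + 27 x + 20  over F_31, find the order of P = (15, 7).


Compute successive multiples of P until we hit O:
  1P = (15, 7)
  2P = (10, 9)
  3P = (26, 16)
  4P = (25, 13)
  5P = (5, 30)
  6P = (29, 19)
  7P = (20, 2)
  8P = (28, 6)
  ... (continuing to 38P)
  38P = O

ord(P) = 38


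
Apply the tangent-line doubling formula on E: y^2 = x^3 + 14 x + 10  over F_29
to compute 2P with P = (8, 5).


Doubling: s = (3 x1^2 + a) / (2 y1)
s = (3*8^2 + 14) / (2*5) mod 29 = 9
x3 = s^2 - 2 x1 mod 29 = 9^2 - 2*8 = 7
y3 = s (x1 - x3) - y1 mod 29 = 9 * (8 - 7) - 5 = 4

2P = (7, 4)


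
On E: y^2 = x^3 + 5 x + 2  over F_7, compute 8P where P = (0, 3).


k = 8 = 1000_2 (binary, LSB first: 0001)
Double-and-add from P = (0, 3):
  bit 0 = 0: acc unchanged = O
  bit 1 = 0: acc unchanged = O
  bit 2 = 0: acc unchanged = O
  bit 3 = 1: acc = O + (0, 4) = (0, 4)

8P = (0, 4)


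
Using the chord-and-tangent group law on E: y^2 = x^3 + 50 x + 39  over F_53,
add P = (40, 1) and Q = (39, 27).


P != Q, so use the chord formula.
s = (y2 - y1) / (x2 - x1) = (26) / (52) mod 53 = 27
x3 = s^2 - x1 - x2 mod 53 = 27^2 - 40 - 39 = 14
y3 = s (x1 - x3) - y1 mod 53 = 27 * (40 - 14) - 1 = 12

P + Q = (14, 12)


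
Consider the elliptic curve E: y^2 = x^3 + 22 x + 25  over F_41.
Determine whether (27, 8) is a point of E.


Check whether y^2 = x^3 + 22 x + 25 (mod 41) for (x, y) = (27, 8).
LHS: y^2 = 8^2 mod 41 = 23
RHS: x^3 + 22 x + 25 = 27^3 + 22*27 + 25 mod 41 = 7
LHS != RHS

No, not on the curve


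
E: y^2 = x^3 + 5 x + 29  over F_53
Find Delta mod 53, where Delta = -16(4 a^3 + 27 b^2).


4 a^3 + 27 b^2 = 4*5^3 + 27*29^2 = 500 + 22707 = 23207
Delta = -16 * (23207) = -371312
Delta mod 53 = 6

Delta = 6 (mod 53)


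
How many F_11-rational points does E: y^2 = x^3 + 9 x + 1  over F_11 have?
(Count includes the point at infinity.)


For each x in F_11, count y with y^2 = x^3 + 9 x + 1 mod 11:
  x = 0: RHS = 1, y in [1, 10]  -> 2 point(s)
  x = 1: RHS = 0, y in [0]  -> 1 point(s)
  x = 2: RHS = 5, y in [4, 7]  -> 2 point(s)
  x = 3: RHS = 0, y in [0]  -> 1 point(s)
  x = 7: RHS = 0, y in [0]  -> 1 point(s)
Affine points: 7. Add the point at infinity: total = 8.

#E(F_11) = 8


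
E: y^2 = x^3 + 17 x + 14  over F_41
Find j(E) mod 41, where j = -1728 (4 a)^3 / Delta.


Delta = -16(4 a^3 + 27 b^2) mod 41 = 31
-1728 * (4 a)^3 = -1728 * (4*17)^3 mod 41 = 23
j = 23 * 31^(-1) mod 41 = 10

j = 10 (mod 41)


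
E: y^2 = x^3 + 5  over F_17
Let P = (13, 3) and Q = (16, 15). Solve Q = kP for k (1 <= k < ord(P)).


Enumerate multiples of P until we hit Q = (16, 15):
  1P = (13, 3)
  2P = (4, 1)
  3P = (16, 2)
  4P = (7, 12)
  5P = (12, 4)
  6P = (10, 11)
  7P = (3, 10)
  8P = (2, 8)
  9P = (6, 0)
  10P = (2, 9)
  11P = (3, 7)
  12P = (10, 6)
  13P = (12, 13)
  14P = (7, 5)
  15P = (16, 15)
Match found at i = 15.

k = 15


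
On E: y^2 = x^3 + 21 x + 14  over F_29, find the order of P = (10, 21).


Compute successive multiples of P until we hit O:
  1P = (10, 21)
  2P = (14, 23)
  3P = (27, 14)
  4P = (1, 6)
  5P = (24, 4)
  6P = (20, 16)
  7P = (21, 28)
  8P = (2, 21)
  ... (continuing to 29P)
  29P = O

ord(P) = 29


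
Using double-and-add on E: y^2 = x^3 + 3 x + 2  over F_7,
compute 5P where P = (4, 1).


k = 5 = 101_2 (binary, LSB first: 101)
Double-and-add from P = (4, 1):
  bit 0 = 1: acc = O + (4, 1) = (4, 1)
  bit 1 = 0: acc unchanged = (4, 1)
  bit 2 = 1: acc = (4, 1) + (2, 3) = (2, 4)

5P = (2, 4)


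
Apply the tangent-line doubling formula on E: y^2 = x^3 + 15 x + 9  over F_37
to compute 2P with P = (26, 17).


Doubling: s = (3 x1^2 + a) / (2 y1)
s = (3*26^2 + 15) / (2*17) mod 37 = 22
x3 = s^2 - 2 x1 mod 37 = 22^2 - 2*26 = 25
y3 = s (x1 - x3) - y1 mod 37 = 22 * (26 - 25) - 17 = 5

2P = (25, 5)


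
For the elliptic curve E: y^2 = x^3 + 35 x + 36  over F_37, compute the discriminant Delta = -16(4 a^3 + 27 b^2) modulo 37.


4 a^3 + 27 b^2 = 4*35^3 + 27*36^2 = 171500 + 34992 = 206492
Delta = -16 * (206492) = -3303872
Delta mod 37 = 6

Delta = 6 (mod 37)


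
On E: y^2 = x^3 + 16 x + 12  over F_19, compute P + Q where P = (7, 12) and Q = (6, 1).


P != Q, so use the chord formula.
s = (y2 - y1) / (x2 - x1) = (8) / (18) mod 19 = 11
x3 = s^2 - x1 - x2 mod 19 = 11^2 - 7 - 6 = 13
y3 = s (x1 - x3) - y1 mod 19 = 11 * (7 - 13) - 12 = 17

P + Q = (13, 17)


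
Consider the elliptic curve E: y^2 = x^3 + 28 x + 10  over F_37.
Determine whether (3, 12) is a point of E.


Check whether y^2 = x^3 + 28 x + 10 (mod 37) for (x, y) = (3, 12).
LHS: y^2 = 12^2 mod 37 = 33
RHS: x^3 + 28 x + 10 = 3^3 + 28*3 + 10 mod 37 = 10
LHS != RHS

No, not on the curve


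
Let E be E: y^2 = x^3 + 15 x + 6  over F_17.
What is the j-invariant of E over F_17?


Delta = -16(4 a^3 + 27 b^2) mod 17 = 5
-1728 * (4 a)^3 = -1728 * (4*15)^3 mod 17 = 5
j = 5 * 5^(-1) mod 17 = 1

j = 1 (mod 17)


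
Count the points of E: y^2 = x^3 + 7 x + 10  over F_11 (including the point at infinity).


For each x in F_11, count y with y^2 = x^3 + 7 x + 10 mod 11:
  x = 3: RHS = 3, y in [5, 6]  -> 2 point(s)
  x = 4: RHS = 3, y in [5, 6]  -> 2 point(s)
  x = 5: RHS = 5, y in [4, 7]  -> 2 point(s)
  x = 6: RHS = 4, y in [2, 9]  -> 2 point(s)
Affine points: 8. Add the point at infinity: total = 9.

#E(F_11) = 9


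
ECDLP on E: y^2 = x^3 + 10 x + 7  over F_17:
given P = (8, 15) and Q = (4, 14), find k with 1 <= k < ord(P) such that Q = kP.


Enumerate multiples of P until we hit Q = (4, 14):
  1P = (8, 15)
  2P = (14, 16)
  3P = (4, 14)
Match found at i = 3.

k = 3


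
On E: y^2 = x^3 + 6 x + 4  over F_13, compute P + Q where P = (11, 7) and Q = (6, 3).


P != Q, so use the chord formula.
s = (y2 - y1) / (x2 - x1) = (9) / (8) mod 13 = 6
x3 = s^2 - x1 - x2 mod 13 = 6^2 - 11 - 6 = 6
y3 = s (x1 - x3) - y1 mod 13 = 6 * (11 - 6) - 7 = 10

P + Q = (6, 10)


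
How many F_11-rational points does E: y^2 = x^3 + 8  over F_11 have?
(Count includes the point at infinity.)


For each x in F_11, count y with y^2 = x^3 + 0 x + 8 mod 11:
  x = 1: RHS = 9, y in [3, 8]  -> 2 point(s)
  x = 2: RHS = 5, y in [4, 7]  -> 2 point(s)
  x = 5: RHS = 1, y in [1, 10]  -> 2 point(s)
  x = 6: RHS = 4, y in [2, 9]  -> 2 point(s)
  x = 8: RHS = 3, y in [5, 6]  -> 2 point(s)
  x = 9: RHS = 0, y in [0]  -> 1 point(s)
Affine points: 11. Add the point at infinity: total = 12.

#E(F_11) = 12


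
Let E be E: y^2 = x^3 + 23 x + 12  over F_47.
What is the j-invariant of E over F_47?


Delta = -16(4 a^3 + 27 b^2) mod 47 = 28
-1728 * (4 a)^3 = -1728 * (4*23)^3 mod 47 = 6
j = 6 * 28^(-1) mod 47 = 17

j = 17 (mod 47)


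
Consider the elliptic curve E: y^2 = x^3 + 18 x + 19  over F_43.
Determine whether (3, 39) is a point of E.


Check whether y^2 = x^3 + 18 x + 19 (mod 43) for (x, y) = (3, 39).
LHS: y^2 = 39^2 mod 43 = 16
RHS: x^3 + 18 x + 19 = 3^3 + 18*3 + 19 mod 43 = 14
LHS != RHS

No, not on the curve


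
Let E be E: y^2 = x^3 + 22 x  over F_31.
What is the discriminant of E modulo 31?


4 a^3 + 27 b^2 = 4*22^3 + 27*0^2 = 42592 + 0 = 42592
Delta = -16 * (42592) = -681472
Delta mod 31 = 1

Delta = 1 (mod 31)


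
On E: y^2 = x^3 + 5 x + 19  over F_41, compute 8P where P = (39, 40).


k = 8 = 1000_2 (binary, LSB first: 0001)
Double-and-add from P = (39, 40):
  bit 0 = 0: acc unchanged = O
  bit 1 = 0: acc unchanged = O
  bit 2 = 0: acc unchanged = O
  bit 3 = 1: acc = O + (34, 16) = (34, 16)

8P = (34, 16)


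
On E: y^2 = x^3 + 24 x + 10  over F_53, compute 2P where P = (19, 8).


Doubling: s = (3 x1^2 + a) / (2 y1)
s = (3*19^2 + 24) / (2*8) mod 53 = 46
x3 = s^2 - 2 x1 mod 53 = 46^2 - 2*19 = 11
y3 = s (x1 - x3) - y1 mod 53 = 46 * (19 - 11) - 8 = 42

2P = (11, 42)


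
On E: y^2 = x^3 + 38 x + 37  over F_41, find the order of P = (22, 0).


Compute successive multiples of P until we hit O:
  1P = (22, 0)
  2P = O

ord(P) = 2


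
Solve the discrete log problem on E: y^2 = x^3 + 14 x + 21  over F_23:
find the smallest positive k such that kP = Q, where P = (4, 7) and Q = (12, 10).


Enumerate multiples of P until we hit Q = (12, 10):
  1P = (4, 7)
  2P = (21, 13)
  3P = (22, 11)
  4P = (5, 3)
  5P = (7, 5)
  6P = (15, 8)
  7P = (8, 1)
  8P = (19, 4)
  9P = (12, 13)
  10P = (9, 18)
  11P = (13, 10)
  12P = (1, 17)
  13P = (1, 6)
  14P = (13, 13)
  15P = (9, 5)
  16P = (12, 10)
Match found at i = 16.

k = 16


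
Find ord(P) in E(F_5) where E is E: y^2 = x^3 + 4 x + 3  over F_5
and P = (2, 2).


Compute successive multiples of P until we hit O:
  1P = (2, 2)
  2P = (2, 3)
  3P = O

ord(P) = 3


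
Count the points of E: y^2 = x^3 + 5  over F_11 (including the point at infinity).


For each x in F_11, count y with y^2 = x^3 + 0 x + 5 mod 11:
  x = 0: RHS = 5, y in [4, 7]  -> 2 point(s)
  x = 4: RHS = 3, y in [5, 6]  -> 2 point(s)
  x = 5: RHS = 9, y in [3, 8]  -> 2 point(s)
  x = 6: RHS = 1, y in [1, 10]  -> 2 point(s)
  x = 8: RHS = 0, y in [0]  -> 1 point(s)
  x = 10: RHS = 4, y in [2, 9]  -> 2 point(s)
Affine points: 11. Add the point at infinity: total = 12.

#E(F_11) = 12


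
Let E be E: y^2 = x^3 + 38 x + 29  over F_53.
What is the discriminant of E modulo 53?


4 a^3 + 27 b^2 = 4*38^3 + 27*29^2 = 219488 + 22707 = 242195
Delta = -16 * (242195) = -3875120
Delta mod 53 = 28

Delta = 28 (mod 53)


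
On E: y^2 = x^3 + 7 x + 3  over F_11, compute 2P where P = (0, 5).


Doubling: s = (3 x1^2 + a) / (2 y1)
s = (3*0^2 + 7) / (2*5) mod 11 = 4
x3 = s^2 - 2 x1 mod 11 = 4^2 - 2*0 = 5
y3 = s (x1 - x3) - y1 mod 11 = 4 * (0 - 5) - 5 = 8

2P = (5, 8)


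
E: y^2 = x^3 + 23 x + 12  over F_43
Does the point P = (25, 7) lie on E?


Check whether y^2 = x^3 + 23 x + 12 (mod 43) for (x, y) = (25, 7).
LHS: y^2 = 7^2 mod 43 = 6
RHS: x^3 + 23 x + 12 = 25^3 + 23*25 + 12 mod 43 = 1
LHS != RHS

No, not on the curve


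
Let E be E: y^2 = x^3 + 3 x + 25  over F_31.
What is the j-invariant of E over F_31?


Delta = -16(4 a^3 + 27 b^2) mod 31 = 18
-1728 * (4 a)^3 = -1728 * (4*3)^3 mod 31 = 29
j = 29 * 18^(-1) mod 31 = 24

j = 24 (mod 31)


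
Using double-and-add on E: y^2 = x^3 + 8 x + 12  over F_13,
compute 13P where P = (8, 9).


k = 13 = 1101_2 (binary, LSB first: 1011)
Double-and-add from P = (8, 9):
  bit 0 = 1: acc = O + (8, 9) = (8, 9)
  bit 1 = 0: acc unchanged = (8, 9)
  bit 2 = 1: acc = (8, 9) + (0, 5) = (2, 7)
  bit 3 = 1: acc = (2, 7) + (10, 0) = (4, 11)

13P = (4, 11)


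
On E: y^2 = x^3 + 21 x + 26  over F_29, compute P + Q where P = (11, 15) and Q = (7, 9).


P != Q, so use the chord formula.
s = (y2 - y1) / (x2 - x1) = (23) / (25) mod 29 = 16
x3 = s^2 - x1 - x2 mod 29 = 16^2 - 11 - 7 = 6
y3 = s (x1 - x3) - y1 mod 29 = 16 * (11 - 6) - 15 = 7

P + Q = (6, 7)


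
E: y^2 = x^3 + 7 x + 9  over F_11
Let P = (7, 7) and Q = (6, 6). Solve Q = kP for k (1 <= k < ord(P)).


Enumerate multiples of P until we hit Q = (6, 6):
  1P = (7, 7)
  2P = (8, 4)
  3P = (5, 9)
  4P = (0, 8)
  5P = (2, 8)
  6P = (6, 6)
Match found at i = 6.

k = 6


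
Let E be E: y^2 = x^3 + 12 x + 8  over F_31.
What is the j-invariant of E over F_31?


Delta = -16(4 a^3 + 27 b^2) mod 31 = 20
-1728 * (4 a)^3 = -1728 * (4*12)^3 mod 31 = 27
j = 27 * 20^(-1) mod 31 = 6

j = 6 (mod 31)


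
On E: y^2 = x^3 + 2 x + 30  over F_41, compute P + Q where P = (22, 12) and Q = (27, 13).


P != Q, so use the chord formula.
s = (y2 - y1) / (x2 - x1) = (1) / (5) mod 41 = 33
x3 = s^2 - x1 - x2 mod 41 = 33^2 - 22 - 27 = 15
y3 = s (x1 - x3) - y1 mod 41 = 33 * (22 - 15) - 12 = 14

P + Q = (15, 14)


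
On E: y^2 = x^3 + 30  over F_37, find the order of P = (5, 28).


Compute successive multiples of P until we hit O:
  1P = (5, 28)
  2P = (31, 31)
  3P = (13, 28)
  4P = (19, 9)
  5P = (29, 31)
  6P = (14, 31)
  7P = (14, 6)
  8P = (29, 6)
  ... (continuing to 13P)
  13P = O

ord(P) = 13


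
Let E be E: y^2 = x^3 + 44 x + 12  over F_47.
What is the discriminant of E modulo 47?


4 a^3 + 27 b^2 = 4*44^3 + 27*12^2 = 340736 + 3888 = 344624
Delta = -16 * (344624) = -5513984
Delta mod 47 = 9

Delta = 9 (mod 47)


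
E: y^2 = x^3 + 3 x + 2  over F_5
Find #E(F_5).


For each x in F_5, count y with y^2 = x^3 + 3 x + 2 mod 5:
  x = 1: RHS = 1, y in [1, 4]  -> 2 point(s)
  x = 2: RHS = 1, y in [1, 4]  -> 2 point(s)
Affine points: 4. Add the point at infinity: total = 5.

#E(F_5) = 5


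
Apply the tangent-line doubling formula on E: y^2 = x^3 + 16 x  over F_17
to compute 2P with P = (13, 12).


Doubling: s = (3 x1^2 + a) / (2 y1)
s = (3*13^2 + 16) / (2*12) mod 17 = 14
x3 = s^2 - 2 x1 mod 17 = 14^2 - 2*13 = 0
y3 = s (x1 - x3) - y1 mod 17 = 14 * (13 - 0) - 12 = 0

2P = (0, 0)


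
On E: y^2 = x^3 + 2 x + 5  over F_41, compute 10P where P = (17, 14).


k = 10 = 1010_2 (binary, LSB first: 0101)
Double-and-add from P = (17, 14):
  bit 0 = 0: acc unchanged = O
  bit 1 = 1: acc = O + (28, 18) = (28, 18)
  bit 2 = 0: acc unchanged = (28, 18)
  bit 3 = 1: acc = (28, 18) + (0, 13) = (18, 16)

10P = (18, 16)


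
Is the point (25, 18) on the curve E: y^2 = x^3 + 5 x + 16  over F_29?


Check whether y^2 = x^3 + 5 x + 16 (mod 29) for (x, y) = (25, 18).
LHS: y^2 = 18^2 mod 29 = 5
RHS: x^3 + 5 x + 16 = 25^3 + 5*25 + 16 mod 29 = 19
LHS != RHS

No, not on the curve


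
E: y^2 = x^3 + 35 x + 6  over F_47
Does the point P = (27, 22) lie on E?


Check whether y^2 = x^3 + 35 x + 6 (mod 47) for (x, y) = (27, 22).
LHS: y^2 = 22^2 mod 47 = 14
RHS: x^3 + 35 x + 6 = 27^3 + 35*27 + 6 mod 47 = 1
LHS != RHS

No, not on the curve


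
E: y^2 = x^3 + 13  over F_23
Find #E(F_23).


For each x in F_23, count y with y^2 = x^3 + 0 x + 13 mod 23:
  x = 0: RHS = 13, y in [6, 17]  -> 2 point(s)
  x = 4: RHS = 8, y in [10, 13]  -> 2 point(s)
  x = 5: RHS = 0, y in [0]  -> 1 point(s)
  x = 9: RHS = 6, y in [11, 12]  -> 2 point(s)
  x = 10: RHS = 1, y in [1, 22]  -> 2 point(s)
  x = 12: RHS = 16, y in [4, 19]  -> 2 point(s)
  x = 13: RHS = 2, y in [5, 18]  -> 2 point(s)
  x = 17: RHS = 4, y in [2, 21]  -> 2 point(s)
  x = 18: RHS = 3, y in [7, 16]  -> 2 point(s)
  x = 19: RHS = 18, y in [8, 15]  -> 2 point(s)
  x = 20: RHS = 9, y in [3, 20]  -> 2 point(s)
  x = 22: RHS = 12, y in [9, 14]  -> 2 point(s)
Affine points: 23. Add the point at infinity: total = 24.

#E(F_23) = 24


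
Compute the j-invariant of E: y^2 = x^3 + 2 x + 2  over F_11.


Delta = -16(4 a^3 + 27 b^2) mod 11 = 4
-1728 * (4 a)^3 = -1728 * (4*2)^3 mod 11 = 5
j = 5 * 4^(-1) mod 11 = 4

j = 4 (mod 11)


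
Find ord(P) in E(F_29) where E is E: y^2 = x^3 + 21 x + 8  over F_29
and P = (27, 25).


Compute successive multiples of P until we hit O:
  1P = (27, 25)
  2P = (26, 18)
  3P = (25, 18)
  4P = (11, 2)
  5P = (7, 11)
  6P = (1, 28)
  7P = (2, 0)
  8P = (1, 1)
  ... (continuing to 14P)
  14P = O

ord(P) = 14


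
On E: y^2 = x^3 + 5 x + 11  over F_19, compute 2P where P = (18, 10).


Doubling: s = (3 x1^2 + a) / (2 y1)
s = (3*18^2 + 5) / (2*10) mod 19 = 8
x3 = s^2 - 2 x1 mod 19 = 8^2 - 2*18 = 9
y3 = s (x1 - x3) - y1 mod 19 = 8 * (18 - 9) - 10 = 5

2P = (9, 5)


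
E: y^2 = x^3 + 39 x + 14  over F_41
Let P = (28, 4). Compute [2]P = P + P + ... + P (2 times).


k = 2 = 10_2 (binary, LSB first: 01)
Double-and-add from P = (28, 4):
  bit 0 = 0: acc unchanged = O
  bit 1 = 1: acc = O + (28, 37) = (28, 37)

2P = (28, 37)


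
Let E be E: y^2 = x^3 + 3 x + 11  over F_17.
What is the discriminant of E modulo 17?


4 a^3 + 27 b^2 = 4*3^3 + 27*11^2 = 108 + 3267 = 3375
Delta = -16 * (3375) = -54000
Delta mod 17 = 9

Delta = 9 (mod 17)


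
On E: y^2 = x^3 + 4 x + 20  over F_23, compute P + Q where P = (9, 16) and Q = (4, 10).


P != Q, so use the chord formula.
s = (y2 - y1) / (x2 - x1) = (17) / (18) mod 23 = 15
x3 = s^2 - x1 - x2 mod 23 = 15^2 - 9 - 4 = 5
y3 = s (x1 - x3) - y1 mod 23 = 15 * (9 - 5) - 16 = 21

P + Q = (5, 21)


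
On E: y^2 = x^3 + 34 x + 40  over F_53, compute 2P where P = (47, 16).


Doubling: s = (3 x1^2 + a) / (2 y1)
s = (3*47^2 + 34) / (2*16) mod 53 = 21
x3 = s^2 - 2 x1 mod 53 = 21^2 - 2*47 = 29
y3 = s (x1 - x3) - y1 mod 53 = 21 * (47 - 29) - 16 = 44

2P = (29, 44)


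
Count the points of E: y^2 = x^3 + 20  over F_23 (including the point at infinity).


For each x in F_23, count y with y^2 = x^3 + 0 x + 20 mod 23:
  x = 3: RHS = 1, y in [1, 22]  -> 2 point(s)
  x = 6: RHS = 6, y in [11, 12]  -> 2 point(s)
  x = 7: RHS = 18, y in [8, 15]  -> 2 point(s)
  x = 8: RHS = 3, y in [7, 16]  -> 2 point(s)
  x = 9: RHS = 13, y in [6, 17]  -> 2 point(s)
  x = 10: RHS = 8, y in [10, 13]  -> 2 point(s)
  x = 12: RHS = 0, y in [0]  -> 1 point(s)
  x = 13: RHS = 9, y in [3, 20]  -> 2 point(s)
  x = 14: RHS = 4, y in [2, 21]  -> 2 point(s)
  x = 19: RHS = 2, y in [5, 18]  -> 2 point(s)
  x = 20: RHS = 16, y in [4, 19]  -> 2 point(s)
  x = 21: RHS = 12, y in [9, 14]  -> 2 point(s)
Affine points: 23. Add the point at infinity: total = 24.

#E(F_23) = 24


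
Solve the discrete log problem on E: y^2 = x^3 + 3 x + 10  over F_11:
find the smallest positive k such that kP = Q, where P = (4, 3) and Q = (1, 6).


Enumerate multiples of P until we hit Q = (1, 6):
  1P = (4, 3)
  2P = (1, 6)
Match found at i = 2.

k = 2


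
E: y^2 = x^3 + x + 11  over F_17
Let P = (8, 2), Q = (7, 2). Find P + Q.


P != Q, so use the chord formula.
s = (y2 - y1) / (x2 - x1) = (0) / (16) mod 17 = 0
x3 = s^2 - x1 - x2 mod 17 = 0^2 - 8 - 7 = 2
y3 = s (x1 - x3) - y1 mod 17 = 0 * (8 - 2) - 2 = 15

P + Q = (2, 15)


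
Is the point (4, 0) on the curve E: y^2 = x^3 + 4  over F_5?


Check whether y^2 = x^3 + 0 x + 4 (mod 5) for (x, y) = (4, 0).
LHS: y^2 = 0^2 mod 5 = 0
RHS: x^3 + 0 x + 4 = 4^3 + 0*4 + 4 mod 5 = 3
LHS != RHS

No, not on the curve


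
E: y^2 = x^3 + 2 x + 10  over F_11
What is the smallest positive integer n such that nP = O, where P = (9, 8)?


Compute successive multiples of P until we hit O:
  1P = (9, 8)
  2P = (7, 2)
  3P = (4, 7)
  4P = (2, 0)
  5P = (4, 4)
  6P = (7, 9)
  7P = (9, 3)
  8P = O

ord(P) = 8


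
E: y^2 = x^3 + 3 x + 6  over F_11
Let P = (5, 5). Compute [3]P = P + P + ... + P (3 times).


k = 3 = 11_2 (binary, LSB first: 11)
Double-and-add from P = (5, 5):
  bit 0 = 1: acc = O + (5, 5) = (5, 5)
  bit 1 = 1: acc = (5, 5) + (2, 3) = (2, 8)

3P = (2, 8)


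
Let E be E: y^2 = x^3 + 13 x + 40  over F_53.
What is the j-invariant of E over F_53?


Delta = -16(4 a^3 + 27 b^2) mod 53 = 27
-1728 * (4 a)^3 = -1728 * (4*13)^3 mod 53 = 32
j = 32 * 27^(-1) mod 53 = 11

j = 11 (mod 53)


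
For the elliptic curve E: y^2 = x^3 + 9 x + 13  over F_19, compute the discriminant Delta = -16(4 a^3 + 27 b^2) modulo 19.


4 a^3 + 27 b^2 = 4*9^3 + 27*13^2 = 2916 + 4563 = 7479
Delta = -16 * (7479) = -119664
Delta mod 19 = 17

Delta = 17 (mod 19)


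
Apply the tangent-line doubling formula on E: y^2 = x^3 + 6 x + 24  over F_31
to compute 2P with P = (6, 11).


Doubling: s = (3 x1^2 + a) / (2 y1)
s = (3*6^2 + 6) / (2*11) mod 31 = 8
x3 = s^2 - 2 x1 mod 31 = 8^2 - 2*6 = 21
y3 = s (x1 - x3) - y1 mod 31 = 8 * (6 - 21) - 11 = 24

2P = (21, 24)


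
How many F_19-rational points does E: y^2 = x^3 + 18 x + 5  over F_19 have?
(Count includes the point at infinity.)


For each x in F_19, count y with y^2 = x^3 + 18 x + 5 mod 19:
  x = 0: RHS = 5, y in [9, 10]  -> 2 point(s)
  x = 1: RHS = 5, y in [9, 10]  -> 2 point(s)
  x = 2: RHS = 11, y in [7, 12]  -> 2 point(s)
  x = 5: RHS = 11, y in [7, 12]  -> 2 point(s)
  x = 6: RHS = 6, y in [5, 14]  -> 2 point(s)
  x = 10: RHS = 7, y in [8, 11]  -> 2 point(s)
  x = 12: RHS = 11, y in [7, 12]  -> 2 point(s)
  x = 13: RHS = 4, y in [2, 17]  -> 2 point(s)
  x = 16: RHS = 0, y in [0]  -> 1 point(s)
  x = 18: RHS = 5, y in [9, 10]  -> 2 point(s)
Affine points: 19. Add the point at infinity: total = 20.

#E(F_19) = 20


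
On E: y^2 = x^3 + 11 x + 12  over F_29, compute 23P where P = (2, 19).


k = 23 = 10111_2 (binary, LSB first: 11101)
Double-and-add from P = (2, 19):
  bit 0 = 1: acc = O + (2, 19) = (2, 19)
  bit 1 = 1: acc = (2, 19) + (19, 2) = (9, 17)
  bit 2 = 1: acc = (9, 17) + (24, 8) = (1, 13)
  bit 3 = 0: acc unchanged = (1, 13)
  bit 4 = 1: acc = (1, 13) + (12, 4) = (9, 12)

23P = (9, 12)


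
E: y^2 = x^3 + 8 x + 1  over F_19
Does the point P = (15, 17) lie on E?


Check whether y^2 = x^3 + 8 x + 1 (mod 19) for (x, y) = (15, 17).
LHS: y^2 = 17^2 mod 19 = 4
RHS: x^3 + 8 x + 1 = 15^3 + 8*15 + 1 mod 19 = 0
LHS != RHS

No, not on the curve


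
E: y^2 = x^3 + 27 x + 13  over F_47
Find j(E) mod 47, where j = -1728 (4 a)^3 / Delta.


Delta = -16(4 a^3 + 27 b^2) mod 47 = 12
-1728 * (4 a)^3 = -1728 * (4*27)^3 mod 47 = 10
j = 10 * 12^(-1) mod 47 = 40

j = 40 (mod 47)


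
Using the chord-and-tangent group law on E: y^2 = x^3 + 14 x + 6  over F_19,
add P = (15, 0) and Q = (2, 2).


P != Q, so use the chord formula.
s = (y2 - y1) / (x2 - x1) = (2) / (6) mod 19 = 13
x3 = s^2 - x1 - x2 mod 19 = 13^2 - 15 - 2 = 0
y3 = s (x1 - x3) - y1 mod 19 = 13 * (15 - 0) - 0 = 5

P + Q = (0, 5)


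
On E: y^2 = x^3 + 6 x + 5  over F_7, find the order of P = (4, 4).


Compute successive multiples of P until we hit O:
  1P = (4, 4)
  2P = (3, 1)
  3P = (2, 2)
  4P = (2, 5)
  5P = (3, 6)
  6P = (4, 3)
  7P = O

ord(P) = 7


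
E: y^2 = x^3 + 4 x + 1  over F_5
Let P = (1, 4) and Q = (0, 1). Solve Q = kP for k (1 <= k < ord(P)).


Enumerate multiples of P until we hit Q = (0, 1):
  1P = (1, 4)
  2P = (4, 4)
  3P = (0, 1)
Match found at i = 3.

k = 3


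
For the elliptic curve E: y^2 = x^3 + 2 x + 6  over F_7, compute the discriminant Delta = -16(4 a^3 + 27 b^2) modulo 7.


4 a^3 + 27 b^2 = 4*2^3 + 27*6^2 = 32 + 972 = 1004
Delta = -16 * (1004) = -16064
Delta mod 7 = 1

Delta = 1 (mod 7)


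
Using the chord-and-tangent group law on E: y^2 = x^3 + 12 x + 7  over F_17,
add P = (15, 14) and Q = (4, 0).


P != Q, so use the chord formula.
s = (y2 - y1) / (x2 - x1) = (3) / (6) mod 17 = 9
x3 = s^2 - x1 - x2 mod 17 = 9^2 - 15 - 4 = 11
y3 = s (x1 - x3) - y1 mod 17 = 9 * (15 - 11) - 14 = 5

P + Q = (11, 5)


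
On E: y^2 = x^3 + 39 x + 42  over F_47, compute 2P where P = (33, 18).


Doubling: s = (3 x1^2 + a) / (2 y1)
s = (3*33^2 + 39) / (2*18) mod 47 = 37
x3 = s^2 - 2 x1 mod 47 = 37^2 - 2*33 = 34
y3 = s (x1 - x3) - y1 mod 47 = 37 * (33 - 34) - 18 = 39

2P = (34, 39)


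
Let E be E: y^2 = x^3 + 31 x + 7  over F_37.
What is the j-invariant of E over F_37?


Delta = -16(4 a^3 + 27 b^2) mod 37 = 19
-1728 * (4 a)^3 = -1728 * (4*31)^3 mod 37 = 6
j = 6 * 19^(-1) mod 37 = 12

j = 12 (mod 37)


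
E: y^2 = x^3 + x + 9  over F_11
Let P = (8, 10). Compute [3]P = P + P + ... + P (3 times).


k = 3 = 11_2 (binary, LSB first: 11)
Double-and-add from P = (8, 10):
  bit 0 = 1: acc = O + (8, 10) = (8, 10)
  bit 1 = 1: acc = (8, 10) + (4, 0) = (8, 1)

3P = (8, 1)


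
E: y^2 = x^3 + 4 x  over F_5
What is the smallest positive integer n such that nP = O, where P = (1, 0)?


Compute successive multiples of P until we hit O:
  1P = (1, 0)
  2P = O

ord(P) = 2


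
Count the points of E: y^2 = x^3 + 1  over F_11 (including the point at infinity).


For each x in F_11, count y with y^2 = x^3 + 0 x + 1 mod 11:
  x = 0: RHS = 1, y in [1, 10]  -> 2 point(s)
  x = 2: RHS = 9, y in [3, 8]  -> 2 point(s)
  x = 5: RHS = 5, y in [4, 7]  -> 2 point(s)
  x = 7: RHS = 3, y in [5, 6]  -> 2 point(s)
  x = 9: RHS = 4, y in [2, 9]  -> 2 point(s)
  x = 10: RHS = 0, y in [0]  -> 1 point(s)
Affine points: 11. Add the point at infinity: total = 12.

#E(F_11) = 12


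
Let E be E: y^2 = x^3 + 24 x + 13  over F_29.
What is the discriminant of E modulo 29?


4 a^3 + 27 b^2 = 4*24^3 + 27*13^2 = 55296 + 4563 = 59859
Delta = -16 * (59859) = -957744
Delta mod 29 = 10

Delta = 10 (mod 29)


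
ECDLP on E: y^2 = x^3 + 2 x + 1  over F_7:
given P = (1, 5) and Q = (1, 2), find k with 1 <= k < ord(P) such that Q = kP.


Enumerate multiples of P until we hit Q = (1, 2):
  1P = (1, 5)
  2P = (0, 6)
  3P = (0, 1)
  4P = (1, 2)
Match found at i = 4.

k = 4


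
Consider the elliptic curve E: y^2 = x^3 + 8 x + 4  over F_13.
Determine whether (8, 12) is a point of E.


Check whether y^2 = x^3 + 8 x + 4 (mod 13) for (x, y) = (8, 12).
LHS: y^2 = 12^2 mod 13 = 1
RHS: x^3 + 8 x + 4 = 8^3 + 8*8 + 4 mod 13 = 8
LHS != RHS

No, not on the curve


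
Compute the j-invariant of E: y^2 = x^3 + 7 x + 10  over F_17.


Delta = -16(4 a^3 + 27 b^2) mod 17 = 9
-1728 * (4 a)^3 = -1728 * (4*7)^3 mod 17 = 13
j = 13 * 9^(-1) mod 17 = 9

j = 9 (mod 17)


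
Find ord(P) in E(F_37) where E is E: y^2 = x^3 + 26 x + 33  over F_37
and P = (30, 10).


Compute successive multiples of P until we hit O:
  1P = (30, 10)
  2P = (4, 4)
  3P = (14, 25)
  4P = (29, 33)
  5P = (26, 9)
  6P = (25, 19)
  7P = (3, 8)
  8P = (7, 15)
  ... (continuing to 28P)
  28P = O

ord(P) = 28


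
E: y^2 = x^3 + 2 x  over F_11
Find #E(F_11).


For each x in F_11, count y with y^2 = x^3 + 2 x + 0 mod 11:
  x = 0: RHS = 0, y in [0]  -> 1 point(s)
  x = 1: RHS = 3, y in [5, 6]  -> 2 point(s)
  x = 2: RHS = 1, y in [1, 10]  -> 2 point(s)
  x = 3: RHS = 0, y in [0]  -> 1 point(s)
  x = 5: RHS = 3, y in [5, 6]  -> 2 point(s)
  x = 7: RHS = 5, y in [4, 7]  -> 2 point(s)
  x = 8: RHS = 0, y in [0]  -> 1 point(s)
Affine points: 11. Add the point at infinity: total = 12.

#E(F_11) = 12


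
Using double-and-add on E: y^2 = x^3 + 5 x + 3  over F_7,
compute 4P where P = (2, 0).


k = 4 = 100_2 (binary, LSB first: 001)
Double-and-add from P = (2, 0):
  bit 0 = 0: acc unchanged = O
  bit 1 = 0: acc unchanged = O
  bit 2 = 1: acc = O + O = O

4P = O


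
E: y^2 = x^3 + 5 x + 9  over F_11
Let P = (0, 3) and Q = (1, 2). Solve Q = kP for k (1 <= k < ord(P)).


Enumerate multiples of P until we hit Q = (1, 2):
  1P = (0, 3)
  2P = (1, 9)
  3P = (2, 7)
  4P = (2, 4)
  5P = (1, 2)
Match found at i = 5.

k = 5


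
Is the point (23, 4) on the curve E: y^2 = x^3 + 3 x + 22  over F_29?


Check whether y^2 = x^3 + 3 x + 22 (mod 29) for (x, y) = (23, 4).
LHS: y^2 = 4^2 mod 29 = 16
RHS: x^3 + 3 x + 22 = 23^3 + 3*23 + 22 mod 29 = 20
LHS != RHS

No, not on the curve


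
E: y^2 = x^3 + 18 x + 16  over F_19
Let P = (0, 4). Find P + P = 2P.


Doubling: s = (3 x1^2 + a) / (2 y1)
s = (3*0^2 + 18) / (2*4) mod 19 = 7
x3 = s^2 - 2 x1 mod 19 = 7^2 - 2*0 = 11
y3 = s (x1 - x3) - y1 mod 19 = 7 * (0 - 11) - 4 = 14

2P = (11, 14)


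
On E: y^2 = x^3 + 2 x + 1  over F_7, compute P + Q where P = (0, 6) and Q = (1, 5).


P != Q, so use the chord formula.
s = (y2 - y1) / (x2 - x1) = (6) / (1) mod 7 = 6
x3 = s^2 - x1 - x2 mod 7 = 6^2 - 0 - 1 = 0
y3 = s (x1 - x3) - y1 mod 7 = 6 * (0 - 0) - 6 = 1

P + Q = (0, 1)


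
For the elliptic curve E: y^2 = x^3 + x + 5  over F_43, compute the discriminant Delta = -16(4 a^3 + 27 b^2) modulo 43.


4 a^3 + 27 b^2 = 4*1^3 + 27*5^2 = 4 + 675 = 679
Delta = -16 * (679) = -10864
Delta mod 43 = 15

Delta = 15 (mod 43)


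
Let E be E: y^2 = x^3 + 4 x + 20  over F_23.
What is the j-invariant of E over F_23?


Delta = -16(4 a^3 + 27 b^2) mod 23 = 20
-1728 * (4 a)^3 = -1728 * (4*4)^3 mod 23 = 17
j = 17 * 20^(-1) mod 23 = 2

j = 2 (mod 23)


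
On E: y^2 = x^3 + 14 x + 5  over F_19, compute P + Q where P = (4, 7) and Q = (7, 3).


P != Q, so use the chord formula.
s = (y2 - y1) / (x2 - x1) = (15) / (3) mod 19 = 5
x3 = s^2 - x1 - x2 mod 19 = 5^2 - 4 - 7 = 14
y3 = s (x1 - x3) - y1 mod 19 = 5 * (4 - 14) - 7 = 0

P + Q = (14, 0)


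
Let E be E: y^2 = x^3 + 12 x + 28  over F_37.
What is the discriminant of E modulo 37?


4 a^3 + 27 b^2 = 4*12^3 + 27*28^2 = 6912 + 21168 = 28080
Delta = -16 * (28080) = -449280
Delta mod 37 = 11

Delta = 11 (mod 37)


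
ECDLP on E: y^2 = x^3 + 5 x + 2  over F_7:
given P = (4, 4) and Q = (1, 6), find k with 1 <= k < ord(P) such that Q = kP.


Enumerate multiples of P until we hit Q = (1, 6):
  1P = (4, 4)
  2P = (1, 1)
  3P = (3, 4)
  4P = (0, 3)
  5P = (0, 4)
  6P = (3, 3)
  7P = (1, 6)
Match found at i = 7.

k = 7


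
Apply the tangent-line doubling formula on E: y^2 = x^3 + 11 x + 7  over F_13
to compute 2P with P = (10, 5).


Doubling: s = (3 x1^2 + a) / (2 y1)
s = (3*10^2 + 11) / (2*5) mod 13 = 9
x3 = s^2 - 2 x1 mod 13 = 9^2 - 2*10 = 9
y3 = s (x1 - x3) - y1 mod 13 = 9 * (10 - 9) - 5 = 4

2P = (9, 4)


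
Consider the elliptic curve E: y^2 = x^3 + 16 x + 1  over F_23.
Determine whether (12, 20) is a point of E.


Check whether y^2 = x^3 + 16 x + 1 (mod 23) for (x, y) = (12, 20).
LHS: y^2 = 20^2 mod 23 = 9
RHS: x^3 + 16 x + 1 = 12^3 + 16*12 + 1 mod 23 = 12
LHS != RHS

No, not on the curve


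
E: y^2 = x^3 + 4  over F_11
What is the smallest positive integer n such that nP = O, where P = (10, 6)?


Compute successive multiples of P until we hit O:
  1P = (10, 6)
  2P = (0, 2)
  3P = (6, 0)
  4P = (0, 9)
  5P = (10, 5)
  6P = O

ord(P) = 6


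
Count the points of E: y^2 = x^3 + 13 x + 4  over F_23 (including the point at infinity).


For each x in F_23, count y with y^2 = x^3 + 13 x + 4 mod 23:
  x = 0: RHS = 4, y in [2, 21]  -> 2 point(s)
  x = 1: RHS = 18, y in [8, 15]  -> 2 point(s)
  x = 3: RHS = 1, y in [1, 22]  -> 2 point(s)
  x = 7: RHS = 1, y in [1, 22]  -> 2 point(s)
  x = 11: RHS = 6, y in [11, 12]  -> 2 point(s)
  x = 12: RHS = 2, y in [5, 18]  -> 2 point(s)
  x = 13: RHS = 1, y in [1, 22]  -> 2 point(s)
  x = 14: RHS = 9, y in [3, 20]  -> 2 point(s)
  x = 15: RHS = 9, y in [3, 20]  -> 2 point(s)
  x = 17: RHS = 9, y in [3, 20]  -> 2 point(s)
  x = 19: RHS = 3, y in [7, 16]  -> 2 point(s)
  x = 21: RHS = 16, y in [4, 19]  -> 2 point(s)
  x = 22: RHS = 13, y in [6, 17]  -> 2 point(s)
Affine points: 26. Add the point at infinity: total = 27.

#E(F_23) = 27


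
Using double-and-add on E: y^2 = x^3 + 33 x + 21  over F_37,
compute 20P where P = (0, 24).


k = 20 = 10100_2 (binary, LSB first: 00101)
Double-and-add from P = (0, 24):
  bit 0 = 0: acc unchanged = O
  bit 1 = 0: acc unchanged = O
  bit 2 = 1: acc = O + (18, 34) = (18, 34)
  bit 3 = 0: acc unchanged = (18, 34)
  bit 4 = 1: acc = (18, 34) + (32, 8) = (35, 24)

20P = (35, 24)


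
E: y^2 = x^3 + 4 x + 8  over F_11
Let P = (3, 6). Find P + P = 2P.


Doubling: s = (3 x1^2 + a) / (2 y1)
s = (3*3^2 + 4) / (2*6) mod 11 = 9
x3 = s^2 - 2 x1 mod 11 = 9^2 - 2*3 = 9
y3 = s (x1 - x3) - y1 mod 11 = 9 * (3 - 9) - 6 = 6

2P = (9, 6)


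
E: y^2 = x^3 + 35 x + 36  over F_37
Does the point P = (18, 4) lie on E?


Check whether y^2 = x^3 + 35 x + 36 (mod 37) for (x, y) = (18, 4).
LHS: y^2 = 4^2 mod 37 = 16
RHS: x^3 + 35 x + 36 = 18^3 + 35*18 + 36 mod 37 = 23
LHS != RHS

No, not on the curve


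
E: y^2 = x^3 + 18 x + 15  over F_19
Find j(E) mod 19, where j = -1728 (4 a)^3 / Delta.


Delta = -16(4 a^3 + 27 b^2) mod 19 = 11
-1728 * (4 a)^3 = -1728 * (4*18)^3 mod 19 = 12
j = 12 * 11^(-1) mod 19 = 8

j = 8 (mod 19)


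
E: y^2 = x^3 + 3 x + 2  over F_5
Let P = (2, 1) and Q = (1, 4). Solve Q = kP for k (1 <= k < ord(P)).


Enumerate multiples of P until we hit Q = (1, 4):
  1P = (2, 1)
  2P = (1, 4)
Match found at i = 2.

k = 2


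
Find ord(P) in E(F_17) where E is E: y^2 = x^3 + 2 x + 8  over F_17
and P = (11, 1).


Compute successive multiples of P until we hit O:
  1P = (11, 1)
  2P = (11, 16)
  3P = O

ord(P) = 3


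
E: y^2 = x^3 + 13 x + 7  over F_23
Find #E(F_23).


For each x in F_23, count y with y^2 = x^3 + 13 x + 7 mod 23:
  x = 2: RHS = 18, y in [8, 15]  -> 2 point(s)
  x = 3: RHS = 4, y in [2, 21]  -> 2 point(s)
  x = 4: RHS = 8, y in [10, 13]  -> 2 point(s)
  x = 5: RHS = 13, y in [6, 17]  -> 2 point(s)
  x = 6: RHS = 2, y in [5, 18]  -> 2 point(s)
  x = 7: RHS = 4, y in [2, 21]  -> 2 point(s)
  x = 8: RHS = 2, y in [5, 18]  -> 2 point(s)
  x = 9: RHS = 2, y in [5, 18]  -> 2 point(s)
  x = 11: RHS = 9, y in [3, 20]  -> 2 point(s)
  x = 13: RHS = 4, y in [2, 21]  -> 2 point(s)
  x = 14: RHS = 12, y in [9, 14]  -> 2 point(s)
  x = 15: RHS = 12, y in [9, 14]  -> 2 point(s)
  x = 17: RHS = 12, y in [9, 14]  -> 2 point(s)
  x = 18: RHS = 1, y in [1, 22]  -> 2 point(s)
  x = 19: RHS = 6, y in [11, 12]  -> 2 point(s)
  x = 22: RHS = 16, y in [4, 19]  -> 2 point(s)
Affine points: 32. Add the point at infinity: total = 33.

#E(F_23) = 33


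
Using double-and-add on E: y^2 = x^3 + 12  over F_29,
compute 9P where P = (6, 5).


k = 9 = 1001_2 (binary, LSB first: 1001)
Double-and-add from P = (6, 5):
  bit 0 = 1: acc = O + (6, 5) = (6, 5)
  bit 1 = 0: acc unchanged = (6, 5)
  bit 2 = 0: acc unchanged = (6, 5)
  bit 3 = 1: acc = (6, 5) + (11, 26) = (25, 8)

9P = (25, 8)


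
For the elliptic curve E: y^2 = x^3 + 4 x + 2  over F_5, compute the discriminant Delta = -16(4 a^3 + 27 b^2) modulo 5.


4 a^3 + 27 b^2 = 4*4^3 + 27*2^2 = 256 + 108 = 364
Delta = -16 * (364) = -5824
Delta mod 5 = 1

Delta = 1 (mod 5)


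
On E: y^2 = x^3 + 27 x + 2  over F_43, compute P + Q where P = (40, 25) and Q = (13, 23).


P != Q, so use the chord formula.
s = (y2 - y1) / (x2 - x1) = (41) / (16) mod 43 = 16
x3 = s^2 - x1 - x2 mod 43 = 16^2 - 40 - 13 = 31
y3 = s (x1 - x3) - y1 mod 43 = 16 * (40 - 31) - 25 = 33

P + Q = (31, 33)


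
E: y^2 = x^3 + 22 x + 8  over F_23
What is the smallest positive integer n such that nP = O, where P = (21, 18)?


Compute successive multiples of P until we hit O:
  1P = (21, 18)
  2P = (22, 13)
  3P = (5, 17)
  4P = (5, 6)
  5P = (22, 10)
  6P = (21, 5)
  7P = O

ord(P) = 7


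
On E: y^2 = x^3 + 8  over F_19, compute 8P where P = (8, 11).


k = 8 = 1000_2 (binary, LSB first: 0001)
Double-and-add from P = (8, 11):
  bit 0 = 0: acc unchanged = O
  bit 1 = 0: acc unchanged = O
  bit 2 = 0: acc unchanged = O
  bit 3 = 1: acc = O + (3, 4) = (3, 4)

8P = (3, 4)


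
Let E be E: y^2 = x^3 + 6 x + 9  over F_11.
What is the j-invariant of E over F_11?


Delta = -16(4 a^3 + 27 b^2) mod 11 = 2
-1728 * (4 a)^3 = -1728 * (4*6)^3 mod 11 = 3
j = 3 * 2^(-1) mod 11 = 7

j = 7 (mod 11)


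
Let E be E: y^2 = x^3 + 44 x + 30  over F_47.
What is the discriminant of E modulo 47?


4 a^3 + 27 b^2 = 4*44^3 + 27*30^2 = 340736 + 24300 = 365036
Delta = -16 * (365036) = -5840576
Delta mod 47 = 20

Delta = 20 (mod 47)


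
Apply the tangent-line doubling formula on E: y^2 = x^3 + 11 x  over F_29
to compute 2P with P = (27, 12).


Doubling: s = (3 x1^2 + a) / (2 y1)
s = (3*27^2 + 11) / (2*12) mod 29 = 7
x3 = s^2 - 2 x1 mod 29 = 7^2 - 2*27 = 24
y3 = s (x1 - x3) - y1 mod 29 = 7 * (27 - 24) - 12 = 9

2P = (24, 9)


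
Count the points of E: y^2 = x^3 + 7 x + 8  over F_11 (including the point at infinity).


For each x in F_11, count y with y^2 = x^3 + 7 x + 8 mod 11:
  x = 1: RHS = 5, y in [4, 7]  -> 2 point(s)
  x = 3: RHS = 1, y in [1, 10]  -> 2 point(s)
  x = 4: RHS = 1, y in [1, 10]  -> 2 point(s)
  x = 5: RHS = 3, y in [5, 6]  -> 2 point(s)
  x = 7: RHS = 4, y in [2, 9]  -> 2 point(s)
  x = 8: RHS = 4, y in [2, 9]  -> 2 point(s)
  x = 10: RHS = 0, y in [0]  -> 1 point(s)
Affine points: 13. Add the point at infinity: total = 14.

#E(F_11) = 14


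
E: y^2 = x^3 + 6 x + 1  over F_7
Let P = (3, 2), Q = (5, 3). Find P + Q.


P != Q, so use the chord formula.
s = (y2 - y1) / (x2 - x1) = (1) / (2) mod 7 = 4
x3 = s^2 - x1 - x2 mod 7 = 4^2 - 3 - 5 = 1
y3 = s (x1 - x3) - y1 mod 7 = 4 * (3 - 1) - 2 = 6

P + Q = (1, 6)


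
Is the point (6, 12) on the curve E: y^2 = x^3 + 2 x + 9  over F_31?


Check whether y^2 = x^3 + 2 x + 9 (mod 31) for (x, y) = (6, 12).
LHS: y^2 = 12^2 mod 31 = 20
RHS: x^3 + 2 x + 9 = 6^3 + 2*6 + 9 mod 31 = 20
LHS = RHS

Yes, on the curve


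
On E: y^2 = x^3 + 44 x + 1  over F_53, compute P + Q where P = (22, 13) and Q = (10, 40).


P != Q, so use the chord formula.
s = (y2 - y1) / (x2 - x1) = (27) / (41) mod 53 = 11
x3 = s^2 - x1 - x2 mod 53 = 11^2 - 22 - 10 = 36
y3 = s (x1 - x3) - y1 mod 53 = 11 * (22 - 36) - 13 = 45

P + Q = (36, 45)


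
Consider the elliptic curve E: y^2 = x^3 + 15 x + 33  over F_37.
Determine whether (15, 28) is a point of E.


Check whether y^2 = x^3 + 15 x + 33 (mod 37) for (x, y) = (15, 28).
LHS: y^2 = 28^2 mod 37 = 7
RHS: x^3 + 15 x + 33 = 15^3 + 15*15 + 33 mod 37 = 7
LHS = RHS

Yes, on the curve


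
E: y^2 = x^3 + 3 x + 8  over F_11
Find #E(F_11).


For each x in F_11, count y with y^2 = x^3 + 3 x + 8 mod 11:
  x = 1: RHS = 1, y in [1, 10]  -> 2 point(s)
  x = 2: RHS = 0, y in [0]  -> 1 point(s)
  x = 3: RHS = 0, y in [0]  -> 1 point(s)
  x = 5: RHS = 5, y in [4, 7]  -> 2 point(s)
  x = 6: RHS = 0, y in [0]  -> 1 point(s)
  x = 7: RHS = 9, y in [3, 8]  -> 2 point(s)
  x = 8: RHS = 5, y in [4, 7]  -> 2 point(s)
  x = 9: RHS = 5, y in [4, 7]  -> 2 point(s)
  x = 10: RHS = 4, y in [2, 9]  -> 2 point(s)
Affine points: 15. Add the point at infinity: total = 16.

#E(F_11) = 16


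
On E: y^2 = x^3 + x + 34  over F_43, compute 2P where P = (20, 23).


Doubling: s = (3 x1^2 + a) / (2 y1)
s = (3*20^2 + 1) / (2*23) mod 43 = 42
x3 = s^2 - 2 x1 mod 43 = 42^2 - 2*20 = 4
y3 = s (x1 - x3) - y1 mod 43 = 42 * (20 - 4) - 23 = 4

2P = (4, 4)


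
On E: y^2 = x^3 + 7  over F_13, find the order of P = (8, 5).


Compute successive multiples of P until we hit O:
  1P = (8, 5)
  2P = (11, 5)
  3P = (7, 8)
  4P = (7, 5)
  5P = (11, 8)
  6P = (8, 8)
  7P = O

ord(P) = 7


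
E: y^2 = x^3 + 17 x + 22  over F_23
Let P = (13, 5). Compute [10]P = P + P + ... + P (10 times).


k = 10 = 1010_2 (binary, LSB first: 0101)
Double-and-add from P = (13, 5):
  bit 0 = 0: acc unchanged = O
  bit 1 = 1: acc = O + (3, 13) = (3, 13)
  bit 2 = 0: acc unchanged = (3, 13)
  bit 3 = 1: acc = (3, 13) + (22, 2) = (7, 22)

10P = (7, 22)


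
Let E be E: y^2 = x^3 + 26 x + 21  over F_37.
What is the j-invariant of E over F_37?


Delta = -16(4 a^3 + 27 b^2) mod 37 = 11
-1728 * (4 a)^3 = -1728 * (4*26)^3 mod 37 = 1
j = 1 * 11^(-1) mod 37 = 27

j = 27 (mod 37)


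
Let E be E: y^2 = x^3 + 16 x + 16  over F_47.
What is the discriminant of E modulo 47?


4 a^3 + 27 b^2 = 4*16^3 + 27*16^2 = 16384 + 6912 = 23296
Delta = -16 * (23296) = -372736
Delta mod 47 = 21

Delta = 21 (mod 47)
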